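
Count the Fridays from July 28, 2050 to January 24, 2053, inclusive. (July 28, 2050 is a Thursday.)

131

July 28, 2050 is a Thursday; the first Friday on or after it is July 29, 2050 (1 day later).
From July 29, 2050 to January 24, 2053: 155 + 365 + 366 + 24 = 910 days (rest of 2050, 2051, 2052, to January 24, 2053 in 2053).
910 ÷ 7 = 130 full weeks with remainder 0, so 130 more Fridays after the first → 131.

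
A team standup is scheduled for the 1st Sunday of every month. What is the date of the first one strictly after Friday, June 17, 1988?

June 1988 starts on a Wednesday, so its 1st Sunday is June 5, 1988 (4 days in).
That is not after June 17, 1988, so look at July 1988.
July 1988 starts on a Friday, so its 1st Sunday is July 3, 1988 (2 days in).

July 3, 1988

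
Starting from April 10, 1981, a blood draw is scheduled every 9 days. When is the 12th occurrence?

The 12th occurrence is 11 intervals after the first: 11 × 9 = 99 days after April 10, 1981.
April has 30 days — 20 days to the end of April leaves 79.
May has 31 days (48 left).
June has 30 days (18 left).
18 days into July → July 18, 1981.

July 18, 1981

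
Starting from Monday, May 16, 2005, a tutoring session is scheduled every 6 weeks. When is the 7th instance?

The 7th occurrence is 6 intervals after the first: 6 × 42 = 252 days after May 16, 2005.
May has 31 days — 15 days to the end of May leaves 237.
June has 30 days (207 left).
July has 31 days (176 left).
August has 31 days (145 left).
September has 30 days (115 left).
October has 31 days (84 left).
November has 30 days (54 left).
December has 31 days (23 left).
23 days into January → January 23, 2006.

January 23, 2006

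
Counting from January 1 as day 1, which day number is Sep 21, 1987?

Days in months before Sep: 31 + 28 + 31 + 30 + 31 + 30 + 31 + 31 = 243.
Plus 21 days into Sep → day 264.

264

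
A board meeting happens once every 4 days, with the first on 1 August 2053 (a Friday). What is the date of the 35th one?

15 December 2053

The 35th occurrence is 34 intervals after the first: 34 × 4 = 136 days after 1 August 2053.
August has 31 days — 30 days to the end of August leaves 106.
September has 30 days (76 left).
October has 31 days (45 left).
November has 30 days (15 left).
15 days into December → 15 December 2053.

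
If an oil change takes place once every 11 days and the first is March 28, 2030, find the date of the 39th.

May 20, 2031

The 39th occurrence is 38 intervals after the first: 38 × 11 = 418 days after March 28, 2030.
March has 31 days — 3 days to the end of March leaves 415.
From end of March to end of 2030 is 275 days (140 left).
January has 31 days (109 left).
February has 28 days (81 left).
March has 31 days (50 left).
April has 30 days (20 left).
20 days into May → May 20, 2031.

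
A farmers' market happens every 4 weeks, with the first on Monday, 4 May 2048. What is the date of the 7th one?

19 October 2048

The 7th occurrence is 6 intervals after the first: 6 × 28 = 168 days after 4 May 2048.
May has 31 days — 27 days to the end of May leaves 141.
June has 30 days (111 left).
July has 31 days (80 left).
August has 31 days (49 left).
September has 30 days (19 left).
19 days into October → 19 October 2048.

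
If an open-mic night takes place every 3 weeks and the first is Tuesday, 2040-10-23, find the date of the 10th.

2041-04-30

The 10th occurrence is 9 intervals after the first: 9 × 21 = 189 days after 2040-10-23.
October has 31 days — 8 days to the end of October leaves 181.
November has 30 days (151 left).
December has 31 days (120 left).
January has 31 days (89 left).
February has 28 days (61 left).
March has 31 days (30 left).
30 days into April → 2041-04-30.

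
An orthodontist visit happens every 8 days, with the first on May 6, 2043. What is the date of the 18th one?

The 18th occurrence is 17 intervals after the first: 17 × 8 = 136 days after May 6, 2043.
May has 31 days — 25 days to the end of May leaves 111.
Jun has 30 days (81 left).
Jul has 31 days (50 left).
Aug has 31 days (19 left).
19 days into Sep → Sep 19, 2043.

Sep 19, 2043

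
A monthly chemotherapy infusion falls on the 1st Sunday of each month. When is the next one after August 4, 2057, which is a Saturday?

August 2057 starts on a Wednesday, so its 1st Sunday is August 5, 2057 (4 days in).
August 5, 2057 is after August 4, 2057, so that is the next one.

August 5, 2057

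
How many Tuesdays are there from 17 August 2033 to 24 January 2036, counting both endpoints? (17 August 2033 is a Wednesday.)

127

17 August 2033 is a Wednesday; the first Tuesday on or after it is 23 August 2033 (6 days later).
From 23 August 2033 to 24 January 2036: 130 + 365 + 365 + 24 = 884 days (rest of 2033, 2034, 2035, to 24 January 2036 in 2036).
884 ÷ 7 = 126 full weeks with remainder 2, so 126 more Tuesdays after the first → 127.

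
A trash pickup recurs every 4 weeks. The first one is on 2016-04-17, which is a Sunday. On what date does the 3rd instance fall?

2016-06-12

The 3rd occurrence is 2 intervals after the first: 2 × 28 = 56 days after 2016-04-17.
April has 30 days — 13 days to the end of April leaves 43.
May has 31 days (12 left).
12 days into June → 2016-06-12.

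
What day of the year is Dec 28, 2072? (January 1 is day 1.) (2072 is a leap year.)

363

Days in months before Dec: 31 + 29 + 31 + 30 + 31 + 30 + 31 + 31 + 30 + 31 + 30 = 335.
Plus 28 days into Dec → day 363.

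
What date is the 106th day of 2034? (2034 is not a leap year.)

Jan has 31 days (106 − 31 = 75 remain).
Feb has 28 days (75 − 28 = 47 remain).
Mar has 31 days (47 − 31 = 16 remain).
16 into Apr → Apr 16.

Apr 16, 2034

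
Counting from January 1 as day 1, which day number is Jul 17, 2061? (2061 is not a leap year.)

198

Days in months before Jul: 31 + 28 + 31 + 30 + 31 + 30 = 181.
Plus 17 days into Jul → day 198.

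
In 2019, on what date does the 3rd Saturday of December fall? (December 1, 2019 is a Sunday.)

December 2019 begins on a Sunday, so the first Saturday is December 7 (6 days later).
The 3rd Saturday is 2 weeks later: 7 + 14 = 21.

21 December 2019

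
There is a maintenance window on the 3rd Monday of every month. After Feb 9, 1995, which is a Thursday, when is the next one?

Feb 20, 1995

Feb 1995 starts on a Wednesday; its first Monday is the 6th, so the 3rd Monday is the 20th — Feb 20, 1995.
Feb 20, 1995 is after Feb 9, 1995, so that is the next one.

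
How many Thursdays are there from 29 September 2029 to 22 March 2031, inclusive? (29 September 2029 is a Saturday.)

77

29 September 2029 is a Saturday; the first Thursday on or after it is 4 October 2029 (5 days later).
From 4 October 2029 to 22 March 2031: 88 + 365 + 81 = 534 days (rest of 2029, 2030, to 22 March 2031 in 2031).
534 ÷ 7 = 76 full weeks with remainder 2, so 76 more Thursdays after the first → 77.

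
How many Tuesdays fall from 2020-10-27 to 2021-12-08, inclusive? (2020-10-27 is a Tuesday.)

2020-10-27 is a Tuesday; the first Tuesday on or after it is 2020-10-27.
From 2020-10-27 to 2021-12-08: 65 + 342 = 407 days (rest of 2020, to 2021-12-08 in 2021).
407 ÷ 7 = 58 full weeks with remainder 1, so 58 more Tuesdays after the first → 59.

59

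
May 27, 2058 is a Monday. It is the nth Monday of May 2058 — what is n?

4th

Day 27 falls in week ⌈27/7⌉ of the month.
Days 1–7 hold the 1st Monday, 8–14 the 2nd, 15–21 the 3rd, 22–28 the 4th, 29–31 the 5th.
27 is in the range for the 4th.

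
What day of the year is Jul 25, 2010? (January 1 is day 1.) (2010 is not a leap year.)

Days in months before Jul: 31 + 28 + 31 + 30 + 31 + 30 = 181.
Plus 25 days into Jul → day 206.

206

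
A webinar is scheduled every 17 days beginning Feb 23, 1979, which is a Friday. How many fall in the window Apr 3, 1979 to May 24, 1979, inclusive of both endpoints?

3

Occurrences land 17·i days after Feb 23, 1979 for i = 0, 1, 2, …
Apr 3, 1979 is 39 days after the start; 39 ÷ 17 = 2 remainder 5; since the remainder is 5, round up to i = 3. First occurrence in the window: #4 on Apr 15, 1979 (3×17 = 51 days in).
May 24, 1979 is 90 days after the start; 90 ÷ 17 = 5 remainder 5. Last occurrence in the window: #6 on May 19, 1979.
Occurrences #4 through #6: 3 in total.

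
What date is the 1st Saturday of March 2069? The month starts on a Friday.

March 2069 begins on a Friday, so the first Saturday is March 2 (1 day later).

March 2, 2069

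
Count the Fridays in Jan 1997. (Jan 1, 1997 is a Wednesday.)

Jan 1, 1997 is a Wednesday; the first Friday on or after it is Jan 3, 1997 (2 days later).
From Jan 3, 1997 to Jan 31, 1997 is 31 − 3 = 28 days.
28 ÷ 7 = 4 full weeks with remainder 0, so 4 more Fridays after the first → 5.

5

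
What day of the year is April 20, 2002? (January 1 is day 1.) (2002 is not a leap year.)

110

Days in months before April: 31 + 28 + 31 = 90.
Plus 20 days into April → day 110.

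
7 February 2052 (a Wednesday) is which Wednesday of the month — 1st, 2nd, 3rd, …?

1st

Day 7 falls in week ⌈7/7⌉ of the month.
Days 1–7 hold the 1st Wednesday, 8–14 the 2nd, 15–21 the 3rd, 22–28 the 4th, 29–31 the 5th.
7 is in the range for the 1st.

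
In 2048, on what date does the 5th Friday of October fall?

October 2048 begins on a Thursday, so the first Friday is October 2 (1 day later).
The 5th Friday is 4 weeks later: 2 + 28 = 30.

30 October 2048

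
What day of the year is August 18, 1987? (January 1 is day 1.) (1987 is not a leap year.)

230

Days in months before August: 31 + 28 + 31 + 30 + 31 + 30 + 31 = 212.
Plus 18 days into August → day 230.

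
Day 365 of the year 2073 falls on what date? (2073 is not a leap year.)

January has 31 days (365 − 31 = 334 remain).
February has 28 days (334 − 28 = 306 remain).
March has 31 days (306 − 31 = 275 remain).
April has 30 days (275 − 30 = 245 remain).
May has 31 days (245 − 31 = 214 remain).
June has 30 days (214 − 30 = 184 remain).
July has 31 days (184 − 31 = 153 remain).
August has 31 days (153 − 31 = 122 remain).
September has 30 days (122 − 30 = 92 remain).
October has 31 days (92 − 31 = 61 remain).
November has 30 days (61 − 30 = 31 remain).
31 into December → December 31.

December 31, 2073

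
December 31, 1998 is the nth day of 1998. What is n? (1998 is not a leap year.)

Days in months before December: 31 + 28 + 31 + 30 + 31 + 30 + 31 + 31 + 30 + 31 + 30 = 334.
Plus 31 days into December → day 365.

365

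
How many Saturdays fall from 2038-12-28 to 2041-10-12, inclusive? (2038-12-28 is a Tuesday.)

146

2038-12-28 is a Tuesday; the first Saturday on or after it is 2039-01-01 (4 days later).
From 2039-01-01 to 2041-10-12: 364 + 366 + 285 = 1015 days (rest of 2039, 2040, to 2041-10-12 in 2041).
1015 ÷ 7 = 145 full weeks with remainder 0, so 145 more Saturdays after the first → 146.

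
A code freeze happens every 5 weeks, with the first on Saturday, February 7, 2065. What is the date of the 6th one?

August 1, 2065

The 6th occurrence is 5 intervals after the first: 5 × 35 = 175 days after February 7, 2065.
February has 28 days — 21 days to the end of February leaves 154.
March has 31 days (123 left).
April has 30 days (93 left).
May has 31 days (62 left).
June has 30 days (32 left).
July has 31 days (1 left).
1 day into August → August 1, 2065.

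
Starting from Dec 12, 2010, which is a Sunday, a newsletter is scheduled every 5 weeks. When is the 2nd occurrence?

Jan 16, 2011

The 2nd occurrence is 1 interval after the first: 1 × 35 = 35 days after Dec 12, 2010.
Dec has 31 days — 19 days to the end of Dec leaves 16.
16 days into Jan → Jan 16, 2011.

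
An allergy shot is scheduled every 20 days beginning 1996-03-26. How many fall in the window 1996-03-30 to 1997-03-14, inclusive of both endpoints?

17

Occurrences land 20·i days after 1996-03-26 for i = 0, 1, 2, …
1996-03-30 is 4 days after the start; 4 ÷ 20 = 0 remainder 4; since the remainder is 4, round up to i = 1. First occurrence in the window: #2 on 1996-04-15 (1×20 = 20 days in).
1997-03-14 is 353 days after the start; 353 ÷ 20 = 17 remainder 13. Last occurrence in the window: #18 on 1997-03-01.
Occurrences #2 through #18: 17 in total.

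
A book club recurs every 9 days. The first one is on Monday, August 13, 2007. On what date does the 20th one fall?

The 20th occurrence is 19 intervals after the first: 19 × 9 = 171 days after August 13, 2007.
August has 31 days — 18 days to the end of August leaves 153.
September has 30 days (123 left).
October has 31 days (92 left).
November has 30 days (62 left).
December has 31 days (31 left).
31 days into January → January 31, 2008.

January 31, 2008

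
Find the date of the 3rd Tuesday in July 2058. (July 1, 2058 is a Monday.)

2058-07-16

July 2058 begins on a Monday, so the first Tuesday is July 2 (1 day later).
The 3rd Tuesday is 2 weeks later: 2 + 14 = 16.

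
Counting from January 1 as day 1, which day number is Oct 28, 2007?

Days in months before Oct: 31 + 28 + 31 + 30 + 31 + 30 + 31 + 31 + 30 = 273.
Plus 28 days into Oct → day 301.

301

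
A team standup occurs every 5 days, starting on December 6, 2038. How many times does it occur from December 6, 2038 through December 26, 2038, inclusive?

Occurrences land 5·i days after December 6, 2038 for i = 0, 1, 2, …
The window opens on the start date, so the first occurrence inside is #1 on December 6, 2038.
December 26, 2038 is 20 days after the start; 20 ÷ 5 = 4 remainder 0. Last occurrence in the window: #5 on December 26, 2038.
Occurrences #1 through #5: 5 in total.

5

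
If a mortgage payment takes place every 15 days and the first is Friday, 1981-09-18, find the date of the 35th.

1983-02-10

The 35th occurrence is 34 intervals after the first: 34 × 15 = 510 days after 1981-09-18.
September has 30 days — 12 days to the end of September leaves 498.
From end of September to end of 1981 is 92 days (406 left).
1982 has 365 days (41 left).
January has 31 days (10 left).
10 days into February → 1983-02-10.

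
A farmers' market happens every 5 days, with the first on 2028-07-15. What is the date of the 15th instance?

2028-09-23

The 15th occurrence is 14 intervals after the first: 14 × 5 = 70 days after 2028-07-15.
July has 31 days — 16 days to the end of July leaves 54.
August has 31 days (23 left).
23 days into September → 2028-09-23.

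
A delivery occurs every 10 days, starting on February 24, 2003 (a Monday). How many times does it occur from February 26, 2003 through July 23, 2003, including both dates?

Occurrences land 10·i days after February 24, 2003 for i = 0, 1, 2, …
February 26, 2003 is 2 days after the start; 2 ÷ 10 = 0 remainder 2; since the remainder is 2, round up to i = 1. First occurrence in the window: #2 on March 6, 2003 (1×10 = 10 days in).
July 23, 2003 is 149 days after the start; 149 ÷ 10 = 14 remainder 9. Last occurrence in the window: #15 on July 14, 2003.
Occurrences #2 through #15: 14 in total.

14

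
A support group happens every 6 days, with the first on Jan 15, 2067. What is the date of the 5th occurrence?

The 5th occurrence is 4 intervals after the first: 4 × 6 = 24 days after Jan 15, 2067.
Jan has 31 days — 16 days to the end of Jan leaves 8.
8 days into Feb → Feb 8, 2067.

Feb 8, 2067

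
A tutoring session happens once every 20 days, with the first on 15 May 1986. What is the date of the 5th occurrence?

3 August 1986

The 5th occurrence is 4 intervals after the first: 4 × 20 = 80 days after 15 May 1986.
May has 31 days — 16 days to the end of May leaves 64.
June has 30 days (34 left).
July has 31 days (3 left).
3 days into August → 3 August 1986.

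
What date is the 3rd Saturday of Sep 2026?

The first Saturday of Sep 2026 is Sep 5.
The 3rd Saturday is 2 weeks later: 5 + 14 = 19.

Sep 19, 2026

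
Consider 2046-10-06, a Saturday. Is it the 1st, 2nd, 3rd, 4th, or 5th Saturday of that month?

1st

Day 6 falls in week ⌈6/7⌉ of the month.
Days 1–7 hold the 1st Saturday, 8–14 the 2nd, 15–21 the 3rd, 22–28 the 4th, 29–31 the 5th.
6 is in the range for the 1st.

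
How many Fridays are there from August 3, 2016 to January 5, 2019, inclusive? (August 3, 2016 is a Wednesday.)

127

August 3, 2016 is a Wednesday; the first Friday on or after it is August 5, 2016 (2 days later).
From August 5, 2016 to January 5, 2019: 148 + 365 + 365 + 5 = 883 days (rest of 2016, 2017, 2018, to January 5, 2019 in 2019).
883 ÷ 7 = 126 full weeks with remainder 1, so 126 more Fridays after the first → 127.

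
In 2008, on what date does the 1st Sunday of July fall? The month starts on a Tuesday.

July 2008 begins on a Tuesday, so the first Sunday is July 6 (5 days later).

July 6, 2008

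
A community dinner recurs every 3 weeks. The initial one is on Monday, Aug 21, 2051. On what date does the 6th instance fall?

Dec 4, 2051

The 6th occurrence is 5 intervals after the first: 5 × 21 = 105 days after Aug 21, 2051.
Aug has 31 days — 10 days to the end of Aug leaves 95.
Sep has 30 days (65 left).
Oct has 31 days (34 left).
Nov has 30 days (4 left).
4 days into Dec → Dec 4, 2051.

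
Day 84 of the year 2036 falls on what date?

Jan has 31 days (84 − 31 = 53 remain).
Feb has 29 days (53 − 29 = 24 remain).
24 into Mar → Mar 24.

Mar 24, 2036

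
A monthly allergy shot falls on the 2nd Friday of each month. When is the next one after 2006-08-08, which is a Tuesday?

August 2006 starts on a Tuesday; its first Friday is the 4th, so the 2nd Friday is the 11th — 2006-08-11.
2006-08-11 is after 2006-08-08, so that is the next one.

2006-08-11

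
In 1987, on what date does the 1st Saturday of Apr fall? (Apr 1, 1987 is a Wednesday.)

Apr 1987 begins on a Wednesday, so the first Saturday is Apr 4 (3 days later).

Apr 4, 1987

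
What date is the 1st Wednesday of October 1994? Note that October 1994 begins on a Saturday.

October 1994 begins on a Saturday, so the first Wednesday is October 5 (4 days later).

1994-10-05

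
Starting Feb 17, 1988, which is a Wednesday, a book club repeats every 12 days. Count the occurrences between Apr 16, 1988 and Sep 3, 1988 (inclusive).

Occurrences land 12·i days after Feb 17, 1988 for i = 0, 1, 2, …
Apr 16, 1988 is 59 days after the start; 59 ÷ 12 = 4 remainder 11; since the remainder is 11, round up to i = 5. First occurrence in the window: #6 on Apr 17, 1988 (5×12 = 60 days in).
Sep 3, 1988 is 199 days after the start; 199 ÷ 12 = 16 remainder 7. Last occurrence in the window: #17 on Aug 27, 1988.
Occurrences #6 through #17: 12 in total.

12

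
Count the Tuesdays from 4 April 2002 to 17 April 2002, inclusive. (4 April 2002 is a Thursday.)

4 April 2002 is a Thursday; the first Tuesday on or after it is 9 April 2002 (5 days later).
From 9 April 2002 to 17 April 2002 is 17 − 9 = 8 days.
8 ÷ 7 = 1 full weeks with remainder 1, so 1 more Tuesdays after the first → 2.

2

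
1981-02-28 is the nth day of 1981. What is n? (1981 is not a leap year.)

Days in months before February: 31 = 31.
Plus 28 days into February → day 59.

59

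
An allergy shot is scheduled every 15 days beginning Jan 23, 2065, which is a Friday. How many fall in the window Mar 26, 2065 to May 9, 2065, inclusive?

Occurrences land 15·i days after Jan 23, 2065 for i = 0, 1, 2, …
Mar 26, 2065 is 62 days after the start; 62 ÷ 15 = 4 remainder 2; since the remainder is 2, round up to i = 5. First occurrence in the window: #6 on Apr 8, 2065 (5×15 = 75 days in).
May 9, 2065 is 106 days after the start; 106 ÷ 15 = 7 remainder 1. Last occurrence in the window: #8 on May 8, 2065.
Occurrences #6 through #8: 3 in total.

3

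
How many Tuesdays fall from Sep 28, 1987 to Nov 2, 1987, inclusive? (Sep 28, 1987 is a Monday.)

Sep 28, 1987 is a Monday; the first Tuesday on or after it is Sep 29, 1987 (1 day later).
From Sep 29, 1987 to Nov 2, 1987: 1 + 31 + 2 = 34 days (rest of Sep, Oct, Nov).
34 ÷ 7 = 4 full weeks with remainder 6, so 4 more Tuesdays after the first → 5.

5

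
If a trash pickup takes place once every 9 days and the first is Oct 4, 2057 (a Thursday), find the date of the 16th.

Feb 16, 2058

The 16th occurrence is 15 intervals after the first: 15 × 9 = 135 days after Oct 4, 2057.
Oct has 31 days — 27 days to the end of Oct leaves 108.
Nov has 30 days (78 left).
Dec has 31 days (47 left).
Jan has 31 days (16 left).
16 days into Feb → Feb 16, 2058.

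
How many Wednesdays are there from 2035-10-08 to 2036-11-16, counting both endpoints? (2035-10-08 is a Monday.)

58

2035-10-08 is a Monday; the first Wednesday on or after it is 2035-10-10 (2 days later).
From 2035-10-10 to 2036-11-16: 82 + 321 = 403 days (rest of 2035, to 2036-11-16 in 2036).
403 ÷ 7 = 57 full weeks with remainder 4, so 57 more Wednesdays after the first → 58.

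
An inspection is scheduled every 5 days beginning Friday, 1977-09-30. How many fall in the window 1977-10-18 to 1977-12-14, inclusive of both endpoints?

12

Occurrences land 5·i days after 1977-09-30 for i = 0, 1, 2, …
1977-10-18 is 18 days after the start; 18 ÷ 5 = 3 remainder 3; since the remainder is 3, round up to i = 4. First occurrence in the window: #5 on 1977-10-20 (4×5 = 20 days in).
1977-12-14 is 75 days after the start; 75 ÷ 5 = 15 remainder 0. Last occurrence in the window: #16 on 1977-12-14.
Occurrences #5 through #16: 12 in total.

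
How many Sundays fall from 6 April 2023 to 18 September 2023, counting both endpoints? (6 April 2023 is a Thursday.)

6 April 2023 is a Thursday; the first Sunday on or after it is 9 April 2023 (3 days later).
From 9 April 2023 to 18 September 2023: 21 + 31 + 30 + 31 + 31 + 18 = 162 days (rest of April, May, June, July, August, September).
162 ÷ 7 = 23 full weeks with remainder 1, so 23 more Sundays after the first → 24.

24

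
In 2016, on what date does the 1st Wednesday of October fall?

5 October 2016

October 2016 begins on a Saturday, so the first Wednesday is October 5 (4 days later).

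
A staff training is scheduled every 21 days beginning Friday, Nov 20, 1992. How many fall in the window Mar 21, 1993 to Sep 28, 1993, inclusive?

9

Occurrences land 21·i days after Nov 20, 1992 for i = 0, 1, 2, …
Mar 21, 1993 is 121 days after the start; 121 ÷ 21 = 5 remainder 16; since the remainder is 16, round up to i = 6. First occurrence in the window: #7 on Mar 26, 1993 (6×21 = 126 days in).
Sep 28, 1993 is 312 days after the start; 312 ÷ 21 = 14 remainder 18. Last occurrence in the window: #15 on Sep 10, 1993.
Occurrences #7 through #15: 9 in total.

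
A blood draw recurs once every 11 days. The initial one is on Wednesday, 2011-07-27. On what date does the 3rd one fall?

The 3rd occurrence is 2 intervals after the first: 2 × 11 = 22 days after 2011-07-27.
July has 31 days — 4 days to the end of July leaves 18.
18 days into August → 2011-08-18.

2011-08-18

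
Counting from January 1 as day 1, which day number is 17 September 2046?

Days in months before September: 31 + 28 + 31 + 30 + 31 + 30 + 31 + 31 = 243.
Plus 17 days into September → day 260.

260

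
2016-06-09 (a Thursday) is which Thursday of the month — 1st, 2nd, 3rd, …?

Day 9 falls in week ⌈9/7⌉ of the month.
Days 1–7 hold the 1st Thursday, 8–14 the 2nd, 15–21 the 3rd, 22–28 the 4th, 29–31 the 5th.
9 is in the range for the 2nd.

2nd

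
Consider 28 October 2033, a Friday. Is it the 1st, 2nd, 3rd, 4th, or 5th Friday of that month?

Day 28 falls in week ⌈28/7⌉ of the month.
Days 1–7 hold the 1st Friday, 8–14 the 2nd, 15–21 the 3rd, 22–28 the 4th, 29–31 the 5th.
28 is in the range for the 4th.

4th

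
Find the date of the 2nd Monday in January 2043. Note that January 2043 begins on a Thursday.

January 2043 begins on a Thursday, so the first Monday is January 5 (4 days later).
The 2nd Monday is 1 weeks later: 5 + 7 = 12.

2043-01-12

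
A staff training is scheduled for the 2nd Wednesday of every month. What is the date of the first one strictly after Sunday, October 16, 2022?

November 9, 2022

October 2022 starts on a Saturday; its first Wednesday is the 5th, so the 2nd Wednesday is the 12th — October 12, 2022.
That is not after October 16, 2022, so look at November 2022.
November 2022 starts on a Tuesday; its first Wednesday is the 2nd, so the 2nd Wednesday is the 9th — November 9, 2022.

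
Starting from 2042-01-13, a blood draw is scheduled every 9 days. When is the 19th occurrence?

The 19th occurrence is 18 intervals after the first: 18 × 9 = 162 days after 2042-01-13.
January has 31 days — 18 days to the end of January leaves 144.
February has 28 days (116 left).
March has 31 days (85 left).
April has 30 days (55 left).
May has 31 days (24 left).
24 days into June → 2042-06-24.

2042-06-24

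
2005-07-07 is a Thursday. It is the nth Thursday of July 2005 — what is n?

1st

Day 7 falls in week ⌈7/7⌉ of the month.
Days 1–7 hold the 1st Thursday, 8–14 the 2nd, 15–21 the 3rd, 22–28 the 4th, 29–31 the 5th.
7 is in the range for the 1st.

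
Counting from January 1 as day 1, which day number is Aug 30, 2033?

Days in months before Aug: 31 + 28 + 31 + 30 + 31 + 30 + 31 = 212.
Plus 30 days into Aug → day 242.

242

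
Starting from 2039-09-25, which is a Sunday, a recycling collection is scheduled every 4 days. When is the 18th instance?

2039-12-02

The 18th occurrence is 17 intervals after the first: 17 × 4 = 68 days after 2039-09-25.
September has 30 days — 5 days to the end of September leaves 63.
October has 31 days (32 left).
November has 30 days (2 left).
2 days into December → 2039-12-02.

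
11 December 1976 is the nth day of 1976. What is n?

346

Days in months before December: 31 + 29 + 31 + 30 + 31 + 30 + 31 + 31 + 30 + 31 + 30 = 335.
Plus 11 days into December → day 346.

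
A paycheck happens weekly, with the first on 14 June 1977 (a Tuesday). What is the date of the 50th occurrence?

23 May 1978

The 50th occurrence is 49 intervals after the first: 49 × 7 = 343 days after 14 June 1977.
June has 30 days — 16 days to the end of June leaves 327.
July has 31 days (296 left).
August has 31 days (265 left).
September has 30 days (235 left).
October has 31 days (204 left).
November has 30 days (174 left).
December has 31 days (143 left).
January has 31 days (112 left).
February has 28 days (84 left).
March has 31 days (53 left).
April has 30 days (23 left).
23 days into May → 23 May 1978.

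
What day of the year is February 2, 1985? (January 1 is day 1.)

Days in months before February: 31 = 31.
Plus 2 days into February → day 33.

33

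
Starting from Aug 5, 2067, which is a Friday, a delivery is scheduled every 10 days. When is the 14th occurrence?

Dec 13, 2067

The 14th occurrence is 13 intervals after the first: 13 × 10 = 130 days after Aug 5, 2067.
Aug has 31 days — 26 days to the end of Aug leaves 104.
Sep has 30 days (74 left).
Oct has 31 days (43 left).
Nov has 30 days (13 left).
13 days into Dec → Dec 13, 2067.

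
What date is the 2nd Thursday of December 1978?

December 14, 1978

December 1978 begins on a Friday, so the first Thursday is December 7 (6 days later).
The 2nd Thursday is 1 weeks later: 7 + 7 = 14.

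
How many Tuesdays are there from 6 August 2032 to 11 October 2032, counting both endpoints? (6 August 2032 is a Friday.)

6 August 2032 is a Friday; the first Tuesday on or after it is 10 August 2032 (4 days later).
From 10 August 2032 to 11 October 2032: 21 + 30 + 11 = 62 days (rest of August, September, October).
62 ÷ 7 = 8 full weeks with remainder 6, so 8 more Tuesdays after the first → 9.

9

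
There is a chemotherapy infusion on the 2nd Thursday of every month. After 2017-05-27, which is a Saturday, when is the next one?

May 2017 starts on a Monday; its first Thursday is the 4th, so the 2nd Thursday is the 11th — 2017-05-11.
That is not after 2017-05-27, so look at June 2017.
June 2017 starts on a Thursday; its first Thursday is the 1st, so the 2nd Thursday is the 8th — 2017-06-08.

2017-06-08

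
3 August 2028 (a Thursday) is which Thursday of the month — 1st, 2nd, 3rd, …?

1st

Day 3 falls in week ⌈3/7⌉ of the month.
Days 1–7 hold the 1st Thursday, 8–14 the 2nd, 15–21 the 3rd, 22–28 the 4th, 29–31 the 5th.
3 is in the range for the 1st.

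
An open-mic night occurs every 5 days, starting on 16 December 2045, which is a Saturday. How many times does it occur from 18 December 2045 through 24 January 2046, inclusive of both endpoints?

Occurrences land 5·i days after 16 December 2045 for i = 0, 1, 2, …
18 December 2045 is 2 days after the start; 2 ÷ 5 = 0 remainder 2; since the remainder is 2, round up to i = 1. First occurrence in the window: #2 on 21 December 2045 (1×5 = 5 days in).
24 January 2046 is 39 days after the start; 39 ÷ 5 = 7 remainder 4. Last occurrence in the window: #8 on 20 January 2046.
Occurrences #2 through #8: 7 in total.

7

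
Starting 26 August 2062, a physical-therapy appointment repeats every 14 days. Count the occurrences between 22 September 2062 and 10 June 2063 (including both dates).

Occurrences land 14·i days after 26 August 2062 for i = 0, 1, 2, …
22 September 2062 is 27 days after the start; 27 ÷ 14 = 1 remainder 13; since the remainder is 13, round up to i = 2. First occurrence in the window: #3 on 23 September 2062 (2×14 = 28 days in).
10 June 2063 is 288 days after the start; 288 ÷ 14 = 20 remainder 8. Last occurrence in the window: #21 on 2 June 2063.
Occurrences #3 through #21: 19 in total.

19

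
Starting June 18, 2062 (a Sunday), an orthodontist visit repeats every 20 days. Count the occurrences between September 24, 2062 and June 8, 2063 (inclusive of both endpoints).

Occurrences land 20·i days after June 18, 2062 for i = 0, 1, 2, …
September 24, 2062 is 98 days after the start; 98 ÷ 20 = 4 remainder 18; since the remainder is 18, round up to i = 5. First occurrence in the window: #6 on September 26, 2062 (5×20 = 100 days in).
June 8, 2063 is 355 days after the start; 355 ÷ 20 = 17 remainder 15. Last occurrence in the window: #18 on May 24, 2063.
Occurrences #6 through #18: 13 in total.

13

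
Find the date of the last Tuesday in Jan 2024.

Jan 30, 2024

Jan 2024 begins on a Monday, so the first Tuesday is Jan 2 (1 day later).
Jan 2024 has 31 days. Adding weeks: 2, 9, 16, 23, 30 — the last one ≤ 31 is the 30th.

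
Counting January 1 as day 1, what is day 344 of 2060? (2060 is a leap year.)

January has 31 days (344 − 31 = 313 remain).
February has 29 days (313 − 29 = 284 remain).
March has 31 days (284 − 31 = 253 remain).
April has 30 days (253 − 30 = 223 remain).
May has 31 days (223 − 31 = 192 remain).
June has 30 days (192 − 30 = 162 remain).
July has 31 days (162 − 31 = 131 remain).
August has 31 days (131 − 31 = 100 remain).
September has 30 days (100 − 30 = 70 remain).
October has 31 days (70 − 31 = 39 remain).
November has 30 days (39 − 30 = 9 remain).
9 into December → December 9.

December 9, 2060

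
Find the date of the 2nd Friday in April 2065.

The first Friday of April 2065 is April 3.
The 2nd Friday is 1 weeks later: 3 + 7 = 10.

10 April 2065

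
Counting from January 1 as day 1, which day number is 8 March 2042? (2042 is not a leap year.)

Days in months before March: 31 + 28 = 59.
Plus 8 days into March → day 67.

67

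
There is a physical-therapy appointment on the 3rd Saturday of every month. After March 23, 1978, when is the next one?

March 1978 starts on a Wednesday; its first Saturday is the 4th, so the 3rd Saturday is the 18th — March 18, 1978.
That is not after March 23, 1978, so look at April 1978.
April 1978 starts on a Saturday; its first Saturday is the 1st, so the 3rd Saturday is the 15th — April 15, 1978.

April 15, 1978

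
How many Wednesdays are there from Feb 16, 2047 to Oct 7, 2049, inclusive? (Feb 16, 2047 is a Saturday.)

Feb 16, 2047 is a Saturday; the first Wednesday on or after it is Feb 20, 2047 (4 days later).
From Feb 20, 2047 to Oct 7, 2049: 314 + 366 + 280 = 960 days (rest of 2047, 2048, to Oct 7, 2049 in 2049).
960 ÷ 7 = 137 full weeks with remainder 1, so 137 more Wednesdays after the first → 138.

138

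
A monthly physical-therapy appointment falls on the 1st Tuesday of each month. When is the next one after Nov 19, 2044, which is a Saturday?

Nov 2044 starts on a Tuesday, so its 1st Tuesday is Nov 1, 2044.
That is not after Nov 19, 2044, so look at Dec 2044.
Dec 2044 starts on a Thursday, so its 1st Tuesday is Dec 6, 2044 (5 days in).

Dec 6, 2044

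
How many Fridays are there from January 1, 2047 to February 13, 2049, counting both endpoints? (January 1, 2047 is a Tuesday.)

January 1, 2047 is a Tuesday; the first Friday on or after it is January 4, 2047 (3 days later).
From January 4, 2047 to February 13, 2049: 361 + 366 + 44 = 771 days (rest of 2047, 2048, to February 13, 2049 in 2049).
771 ÷ 7 = 110 full weeks with remainder 1, so 110 more Fridays after the first → 111.

111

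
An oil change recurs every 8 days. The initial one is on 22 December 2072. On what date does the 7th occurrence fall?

The 7th occurrence is 6 intervals after the first: 6 × 8 = 48 days after 22 December 2072.
December has 31 days — 9 days to the end of December leaves 39.
January has 31 days (8 left).
8 days into February → 8 February 2073.

8 February 2073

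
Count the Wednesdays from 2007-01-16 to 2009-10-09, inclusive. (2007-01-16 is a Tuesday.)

2007-01-16 is a Tuesday; the first Wednesday on or after it is 2007-01-17 (1 day later).
From 2007-01-17 to 2009-10-09: 348 + 366 + 282 = 996 days (rest of 2007, 2008, to 2009-10-09 in 2009).
996 ÷ 7 = 142 full weeks with remainder 2, so 142 more Wednesdays after the first → 143.

143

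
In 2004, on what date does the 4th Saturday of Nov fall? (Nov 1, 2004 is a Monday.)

Nov 27, 2004

Nov 2004 begins on a Monday, so the first Saturday is Nov 6 (5 days later).
The 4th Saturday is 3 weeks later: 6 + 21 = 27.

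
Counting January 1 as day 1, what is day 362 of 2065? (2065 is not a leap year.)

Dec 28, 2065

Jan has 31 days (362 − 31 = 331 remain).
Feb has 28 days (331 − 28 = 303 remain).
Mar has 31 days (303 − 31 = 272 remain).
Apr has 30 days (272 − 30 = 242 remain).
May has 31 days (242 − 31 = 211 remain).
Jun has 30 days (211 − 30 = 181 remain).
Jul has 31 days (181 − 31 = 150 remain).
Aug has 31 days (150 − 31 = 119 remain).
Sep has 30 days (119 − 30 = 89 remain).
Oct has 31 days (89 − 31 = 58 remain).
Nov has 30 days (58 − 30 = 28 remain).
28 into Dec → Dec 28.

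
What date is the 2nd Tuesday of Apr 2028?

Apr 2028 begins on a Saturday, so the first Tuesday is Apr 4 (3 days later).
The 2nd Tuesday is 1 weeks later: 4 + 7 = 11.

Apr 11, 2028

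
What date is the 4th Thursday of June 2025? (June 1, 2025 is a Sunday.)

June 2025 begins on a Sunday, so the first Thursday is June 5 (4 days later).
The 4th Thursday is 3 weeks later: 5 + 21 = 26.

June 26, 2025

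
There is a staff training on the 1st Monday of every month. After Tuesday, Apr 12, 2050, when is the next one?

Apr 2050 starts on a Friday, so its 1st Monday is Apr 4, 2050 (3 days in).
That is not after Apr 12, 2050, so look at May 2050.
May 2050 starts on a Sunday, so its 1st Monday is May 2, 2050 (1 day in).

May 2, 2050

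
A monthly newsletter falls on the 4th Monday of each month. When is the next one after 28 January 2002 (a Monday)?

25 February 2002

January 2002 starts on a Tuesday; its first Monday is the 7th, so the 4th Monday is the 28th — 28 January 2002.
That is not after 28 January 2002, so look at February 2002.
February 2002 starts on a Friday; its first Monday is the 4th, so the 4th Monday is the 25th — 25 February 2002.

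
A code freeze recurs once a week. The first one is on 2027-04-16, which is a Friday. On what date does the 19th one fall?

2027-08-20

The 19th occurrence is 18 intervals after the first: 18 × 7 = 126 days after 2027-04-16.
April has 30 days — 14 days to the end of April leaves 112.
May has 31 days (81 left).
June has 30 days (51 left).
July has 31 days (20 left).
20 days into August → 2027-08-20.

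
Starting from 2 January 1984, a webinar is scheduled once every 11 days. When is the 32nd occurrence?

The 32nd occurrence is 31 intervals after the first: 31 × 11 = 341 days after 2 January 1984.
January has 31 days — 29 days to the end of January leaves 312.
February has 29 days (283 left).
March has 31 days (252 left).
April has 30 days (222 left).
May has 31 days (191 left).
June has 30 days (161 left).
July has 31 days (130 left).
August has 31 days (99 left).
September has 30 days (69 left).
October has 31 days (38 left).
November has 30 days (8 left).
8 days into December → 8 December 1984.

8 December 1984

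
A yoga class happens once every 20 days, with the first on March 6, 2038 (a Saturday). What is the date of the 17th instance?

The 17th occurrence is 16 intervals after the first: 16 × 20 = 320 days after March 6, 2038.
March has 31 days — 25 days to the end of March leaves 295.
April has 30 days (265 left).
May has 31 days (234 left).
June has 30 days (204 left).
July has 31 days (173 left).
August has 31 days (142 left).
September has 30 days (112 left).
October has 31 days (81 left).
November has 30 days (51 left).
December has 31 days (20 left).
20 days into January → January 20, 2039.

January 20, 2039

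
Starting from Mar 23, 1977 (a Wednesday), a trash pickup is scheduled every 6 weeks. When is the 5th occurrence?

The 5th occurrence is 4 intervals after the first: 4 × 42 = 168 days after Mar 23, 1977.
Mar has 31 days — 8 days to the end of Mar leaves 160.
Apr has 30 days (130 left).
May has 31 days (99 left).
Jun has 30 days (69 left).
Jul has 31 days (38 left).
Aug has 31 days (7 left).
7 days into Sep → Sep 7, 1977.

Sep 7, 1977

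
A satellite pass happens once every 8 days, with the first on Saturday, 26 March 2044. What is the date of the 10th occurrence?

The 10th occurrence is 9 intervals after the first: 9 × 8 = 72 days after 26 March 2044.
March has 31 days — 5 days to the end of March leaves 67.
April has 30 days (37 left).
May has 31 days (6 left).
6 days into June → 6 June 2044.

6 June 2044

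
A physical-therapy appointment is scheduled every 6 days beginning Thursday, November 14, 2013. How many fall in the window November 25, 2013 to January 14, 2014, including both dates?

Occurrences land 6·i days after November 14, 2013 for i = 0, 1, 2, …
November 25, 2013 is 11 days after the start; 11 ÷ 6 = 1 remainder 5; since the remainder is 5, round up to i = 2. First occurrence in the window: #3 on November 26, 2013 (2×6 = 12 days in).
January 14, 2014 is 61 days after the start; 61 ÷ 6 = 10 remainder 1. Last occurrence in the window: #11 on January 13, 2014.
Occurrences #3 through #11: 9 in total.

9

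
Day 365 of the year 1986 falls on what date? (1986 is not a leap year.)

January has 31 days (365 − 31 = 334 remain).
February has 28 days (334 − 28 = 306 remain).
March has 31 days (306 − 31 = 275 remain).
April has 30 days (275 − 30 = 245 remain).
May has 31 days (245 − 31 = 214 remain).
June has 30 days (214 − 30 = 184 remain).
July has 31 days (184 − 31 = 153 remain).
August has 31 days (153 − 31 = 122 remain).
September has 30 days (122 − 30 = 92 remain).
October has 31 days (92 − 31 = 61 remain).
November has 30 days (61 − 30 = 31 remain).
31 into December → December 31.

December 31, 1986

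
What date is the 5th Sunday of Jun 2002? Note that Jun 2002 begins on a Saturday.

Jun 2002 begins on a Saturday, so the first Sunday is Jun 2 (1 day later).
The 5th Sunday is 4 weeks later: 2 + 28 = 30.

Jun 30, 2002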